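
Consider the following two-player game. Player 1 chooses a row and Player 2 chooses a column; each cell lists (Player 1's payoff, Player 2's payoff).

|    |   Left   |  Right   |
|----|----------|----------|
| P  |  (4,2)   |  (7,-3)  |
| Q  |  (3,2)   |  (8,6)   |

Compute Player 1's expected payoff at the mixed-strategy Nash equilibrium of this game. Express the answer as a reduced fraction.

Player 2 mixes with probability q on Left, chosen so Player 1 is indifferent: 4q + 7(1−q) = 3q + 8(1−q) gives q = 1/2.
Player 1's expected payoff (from either row, since indifferent) is 4·1/2 + 7·1/2 = 11/2.

11/2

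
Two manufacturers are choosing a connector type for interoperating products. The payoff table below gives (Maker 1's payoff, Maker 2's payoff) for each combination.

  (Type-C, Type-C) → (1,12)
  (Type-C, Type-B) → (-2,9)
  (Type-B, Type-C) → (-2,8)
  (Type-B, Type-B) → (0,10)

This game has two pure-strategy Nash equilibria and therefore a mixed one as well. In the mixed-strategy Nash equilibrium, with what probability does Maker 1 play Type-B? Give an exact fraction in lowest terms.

Maker 1's mix p on Type-C must make Maker 2 indifferent between Type-C and Type-B.
Maker 2's payoff from Type-C: 12p + 8(1−p). From Type-B: 9p + 10(1−p).
Set equal: 3p = 2(1−p) → p = 2/5.
Probability on Type-B is 1 − 2/5 = 3/5.

3/5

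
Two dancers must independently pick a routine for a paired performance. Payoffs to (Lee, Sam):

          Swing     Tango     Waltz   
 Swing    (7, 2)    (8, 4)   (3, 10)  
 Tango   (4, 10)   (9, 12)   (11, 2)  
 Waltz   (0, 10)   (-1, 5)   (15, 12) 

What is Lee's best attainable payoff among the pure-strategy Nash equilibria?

15

Both Tango is a pure NE (Lee: 9 ≥ 8; Sam: 12 ≥ 10). Lee gets 9.
Both Waltz is a pure NE (Lee: 15 ≥ 11; Sam: 12 ≥ 10). Lee gets 15.
Every other cell has a profitable deviation for at least one player. Highest of {9, 15} is 15.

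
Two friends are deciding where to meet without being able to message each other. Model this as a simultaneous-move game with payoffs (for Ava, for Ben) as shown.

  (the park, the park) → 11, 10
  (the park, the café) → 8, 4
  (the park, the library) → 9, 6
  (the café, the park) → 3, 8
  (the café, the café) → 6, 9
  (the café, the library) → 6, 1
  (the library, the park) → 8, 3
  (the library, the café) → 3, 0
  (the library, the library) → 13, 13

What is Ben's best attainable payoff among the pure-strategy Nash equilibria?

13

Both the park is a pure NE (Ava: 11 ≥ 8; Ben: 10 ≥ 6). Ben gets 10.
Both the library is a pure NE (Ava: 13 ≥ 9; Ben: 13 ≥ 3). Ben gets 13.
Every other cell has a profitable deviation for at least one player. Highest of {10, 13} is 13.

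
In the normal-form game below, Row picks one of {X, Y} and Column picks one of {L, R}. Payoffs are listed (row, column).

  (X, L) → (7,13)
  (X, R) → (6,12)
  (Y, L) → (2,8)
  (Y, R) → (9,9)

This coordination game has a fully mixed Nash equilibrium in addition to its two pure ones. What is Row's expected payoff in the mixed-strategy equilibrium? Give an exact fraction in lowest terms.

51/8

Column mixes with probability q on L, chosen so Row is indifferent: 7q + 6(1−q) = 2q + 9(1−q) gives q = 3/8.
Row's expected payoff (from either row, since indifferent) is 7·3/8 + 6·5/8 = 51/8.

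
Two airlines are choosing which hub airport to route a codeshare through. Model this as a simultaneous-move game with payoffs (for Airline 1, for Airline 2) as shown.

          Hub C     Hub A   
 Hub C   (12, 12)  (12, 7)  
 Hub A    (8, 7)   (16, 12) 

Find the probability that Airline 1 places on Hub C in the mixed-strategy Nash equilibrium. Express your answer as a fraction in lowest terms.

Airline 1's mix p on Hub C must make Airline 2 indifferent between Hub C and Hub A.
Airline 2's payoff from Hub C: 12p + 7(1−p). From Hub A: 7p + 12(1−p).
Set equal: 5p = 5(1−p) → p = 5/10 = 1/2.

1/2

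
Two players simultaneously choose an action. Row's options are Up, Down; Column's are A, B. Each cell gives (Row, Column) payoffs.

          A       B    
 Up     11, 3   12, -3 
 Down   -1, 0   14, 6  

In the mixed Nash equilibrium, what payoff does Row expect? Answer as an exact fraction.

83/7

Column mixes with probability q on A, chosen so Row is indifferent: 11q + 12(1−q) = (-1)q + 14(1−q) gives q = 1/7.
Row's expected payoff (from either row, since indifferent) is 11·1/7 + 12·6/7 = 83/7.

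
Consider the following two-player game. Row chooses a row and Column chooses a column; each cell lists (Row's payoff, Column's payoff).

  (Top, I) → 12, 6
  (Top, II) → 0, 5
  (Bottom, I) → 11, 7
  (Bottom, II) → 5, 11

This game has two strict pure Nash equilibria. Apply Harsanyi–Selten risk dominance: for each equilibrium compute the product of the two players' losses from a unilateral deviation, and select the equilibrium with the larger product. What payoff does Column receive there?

At (Top, I): Row loses 12 − 11 = 1 by deviating; Column loses 6 − 5 = 1. Product = 1·1 = 1.
At (Bottom, II): Row loses 5 − 0 = 5 by deviating; Column loses 11 − 7 = 4. Product = 5·4 = 20.
20 > 1, so (Bottom, II) is risk-dominant. Column's payoff there is 11.

11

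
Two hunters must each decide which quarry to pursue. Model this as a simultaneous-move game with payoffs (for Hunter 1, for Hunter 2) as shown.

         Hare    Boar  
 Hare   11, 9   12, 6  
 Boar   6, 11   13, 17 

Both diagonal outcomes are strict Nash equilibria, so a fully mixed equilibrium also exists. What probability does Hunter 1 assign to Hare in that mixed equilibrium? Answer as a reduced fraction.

Hunter 1's mix p on Hare must make Hunter 2 indifferent between Hare and Boar.
Hunter 2's payoff from Hare: 9p + 11(1−p). From Boar: 6p + 17(1−p).
Set equal: 3p = 6(1−p) → p = 6/9 = 2/3.

2/3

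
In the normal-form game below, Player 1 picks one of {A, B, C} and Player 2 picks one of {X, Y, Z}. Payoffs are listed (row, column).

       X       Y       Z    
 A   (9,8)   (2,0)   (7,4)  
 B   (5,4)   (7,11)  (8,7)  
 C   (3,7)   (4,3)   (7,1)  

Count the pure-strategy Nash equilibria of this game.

(A, X): Player 1 gets 9 (best alternative 5); Player 2 gets 8 (best alternative 4). Neither deviates — NE.
(B, Y): Player 1 gets 7 (best alternative 4); Player 2 gets 11 (best alternative 7). Neither deviates — NE.
(C, Z) is not a NE: Player 1 would switch to B (8 > 7).
No other cell survives both best-response checks, so there are 2 pure NE.

2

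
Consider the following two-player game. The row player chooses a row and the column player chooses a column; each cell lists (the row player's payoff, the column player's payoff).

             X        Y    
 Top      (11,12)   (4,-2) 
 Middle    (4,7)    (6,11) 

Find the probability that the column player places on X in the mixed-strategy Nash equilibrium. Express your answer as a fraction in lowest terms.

2/9

The column player's mix q on X must make the row player indifferent between Top and Middle.
The row player's payoff from Top: 11q + 4(1−q). From Middle: 4q + 6(1−q).
Set equal: 7q = 2(1−q) → q = 2/9.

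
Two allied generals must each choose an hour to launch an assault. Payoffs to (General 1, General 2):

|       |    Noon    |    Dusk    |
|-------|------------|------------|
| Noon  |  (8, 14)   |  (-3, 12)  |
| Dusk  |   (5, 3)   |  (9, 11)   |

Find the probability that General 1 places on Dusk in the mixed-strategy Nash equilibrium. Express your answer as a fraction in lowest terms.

1/5

General 1's mix p on Noon must make General 2 indifferent between Noon and Dusk.
General 2's payoff from Noon: 14p + 3(1−p). From Dusk: 12p + 11(1−p).
Set equal: 2p = 8(1−p) → p = 8/10 = 4/5.
Probability on Dusk is 1 − 4/5 = 1/5.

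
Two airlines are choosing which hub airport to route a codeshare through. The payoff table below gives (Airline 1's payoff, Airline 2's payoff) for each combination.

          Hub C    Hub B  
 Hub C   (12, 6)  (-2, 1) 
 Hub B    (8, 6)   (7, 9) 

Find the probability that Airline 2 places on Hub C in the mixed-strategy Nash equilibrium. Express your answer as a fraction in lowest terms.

Airline 2's mix q on Hub C must make Airline 1 indifferent between Hub C and Hub B.
Airline 1's payoff from Hub C: 12q + (-2)(1−q). From Hub B: 8q + 7(1−q).
Set equal: 4q = 9(1−q) → q = 9/13.

9/13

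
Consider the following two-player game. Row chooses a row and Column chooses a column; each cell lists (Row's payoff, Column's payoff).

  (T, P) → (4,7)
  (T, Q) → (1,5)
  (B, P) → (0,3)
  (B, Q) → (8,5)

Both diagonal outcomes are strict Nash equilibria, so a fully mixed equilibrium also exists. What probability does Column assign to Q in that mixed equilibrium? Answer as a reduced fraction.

Column's mix q on P must make Row indifferent between T and B.
Row's payoff from T: 4q + 1(1−q). From B: 0q + 8(1−q).
Set equal: 4q = 7(1−q) → q = 7/11.
Probability on Q is 1 − 7/11 = 4/11.

4/11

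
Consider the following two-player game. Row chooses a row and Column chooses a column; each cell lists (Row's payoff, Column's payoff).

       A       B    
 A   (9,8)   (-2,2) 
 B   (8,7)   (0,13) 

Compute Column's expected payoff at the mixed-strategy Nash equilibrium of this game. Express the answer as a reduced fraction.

Row mixes with probability p on A, chosen so Column is indifferent: 8p + 7(1−p) = 2p + 13(1−p) gives p = 1/2.
Column's expected payoff is 8·1/2 + 7·1/2 = 15/2.

15/2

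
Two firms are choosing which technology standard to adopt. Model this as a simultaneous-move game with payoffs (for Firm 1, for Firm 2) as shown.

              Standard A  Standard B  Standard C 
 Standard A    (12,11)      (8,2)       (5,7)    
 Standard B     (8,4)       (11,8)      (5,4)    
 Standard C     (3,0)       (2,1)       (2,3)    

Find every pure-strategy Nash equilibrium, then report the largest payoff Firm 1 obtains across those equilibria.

12

Both Standard A is a pure NE (Firm 1: 12 ≥ 8; Firm 2: 11 ≥ 7). Firm 1 gets 12.
Both Standard B is a pure NE (Firm 1: 11 ≥ 8; Firm 2: 8 ≥ 4). Firm 1 gets 11.
Every other cell has a profitable deviation for at least one player. Highest of {12, 11} is 12.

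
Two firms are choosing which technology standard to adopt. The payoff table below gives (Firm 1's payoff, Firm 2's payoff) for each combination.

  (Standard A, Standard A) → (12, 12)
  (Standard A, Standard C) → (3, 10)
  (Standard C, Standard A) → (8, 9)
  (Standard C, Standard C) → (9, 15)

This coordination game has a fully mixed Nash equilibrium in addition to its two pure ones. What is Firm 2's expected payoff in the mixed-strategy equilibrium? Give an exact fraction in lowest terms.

45/4

Firm 1 mixes with probability p on Standard A, chosen so Firm 2 is indifferent: 12p + 9(1−p) = 10p + 15(1−p) gives p = 3/4.
Firm 2's expected payoff is 12·3/4 + 9·1/4 = 45/4.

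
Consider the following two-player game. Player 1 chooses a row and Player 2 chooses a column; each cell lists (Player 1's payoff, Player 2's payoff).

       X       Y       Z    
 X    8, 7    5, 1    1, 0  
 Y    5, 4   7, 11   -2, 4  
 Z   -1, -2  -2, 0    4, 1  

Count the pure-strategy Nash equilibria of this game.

3

Both X: Player 1 gets 8 (best alternative 5); Player 2 gets 7 (best alternative 1). Neither deviates — NE.
Both Y: Player 1 gets 7 (best alternative 5); Player 2 gets 11 (best alternative 4). Neither deviates — NE.
Both Z: Player 1 gets 4 (best alternative 1); Player 2 gets 1 (best alternative 0). Neither deviates — NE.
(X, Y) is not a NE: Player 1 would switch to Y (7 > 5).
No other cell survives both best-response checks, so there are 3 pure NE.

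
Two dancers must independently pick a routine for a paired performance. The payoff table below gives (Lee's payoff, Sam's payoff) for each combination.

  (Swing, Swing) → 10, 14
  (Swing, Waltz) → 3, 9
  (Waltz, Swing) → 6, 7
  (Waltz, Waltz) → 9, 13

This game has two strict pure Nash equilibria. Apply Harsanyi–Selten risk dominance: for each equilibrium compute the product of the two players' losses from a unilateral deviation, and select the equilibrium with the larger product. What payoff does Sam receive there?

At both Swing: Lee loses 10 − 6 = 4 by deviating; Sam loses 14 − 9 = 5. Product = 4·5 = 20.
At both Waltz: Lee loses 9 − 3 = 6 by deviating; Sam loses 13 − 7 = 6. Product = 6·6 = 36.
36 > 20, so both Waltz is risk-dominant. Sam's payoff there is 13.

13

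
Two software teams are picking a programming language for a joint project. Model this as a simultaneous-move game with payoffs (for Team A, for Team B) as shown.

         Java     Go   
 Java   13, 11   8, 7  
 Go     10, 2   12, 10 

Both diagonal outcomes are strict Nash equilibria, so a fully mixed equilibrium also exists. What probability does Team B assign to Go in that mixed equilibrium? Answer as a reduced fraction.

3/7

Team B's mix q on Java must make Team A indifferent between Java and Go.
Team A's payoff from Java: 13q + 8(1−q). From Go: 10q + 12(1−q).
Set equal: 3q = 4(1−q) → q = 4/7.
Probability on Go is 1 − 4/7 = 3/7.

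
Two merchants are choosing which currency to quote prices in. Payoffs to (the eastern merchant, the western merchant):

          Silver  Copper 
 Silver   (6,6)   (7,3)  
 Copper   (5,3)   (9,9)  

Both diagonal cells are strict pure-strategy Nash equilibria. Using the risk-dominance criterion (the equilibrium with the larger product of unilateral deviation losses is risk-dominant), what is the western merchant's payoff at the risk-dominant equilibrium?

9

At both Silver: the eastern merchant loses 6 − 5 = 1 by deviating; the western merchant loses 6 − 3 = 3. Product = 1·3 = 3.
At both Copper: the eastern merchant loses 9 − 7 = 2 by deviating; the western merchant loses 9 − 3 = 6. Product = 2·6 = 12.
12 > 3, so both Copper is risk-dominant. The western merchant's payoff there is 9.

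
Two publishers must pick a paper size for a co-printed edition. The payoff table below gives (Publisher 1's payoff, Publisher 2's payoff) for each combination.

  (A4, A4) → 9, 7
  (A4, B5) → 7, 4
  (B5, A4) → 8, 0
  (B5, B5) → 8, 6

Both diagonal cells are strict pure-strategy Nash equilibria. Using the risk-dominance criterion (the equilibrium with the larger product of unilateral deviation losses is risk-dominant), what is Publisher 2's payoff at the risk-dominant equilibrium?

At both A4: Publisher 1 loses 9 − 8 = 1 by deviating; Publisher 2 loses 7 − 4 = 3. Product = 1·3 = 3.
At both B5: Publisher 1 loses 8 − 7 = 1 by deviating; Publisher 2 loses 6 − 0 = 6. Product = 1·6 = 6.
6 > 3, so both B5 is risk-dominant. Publisher 2's payoff there is 6.

6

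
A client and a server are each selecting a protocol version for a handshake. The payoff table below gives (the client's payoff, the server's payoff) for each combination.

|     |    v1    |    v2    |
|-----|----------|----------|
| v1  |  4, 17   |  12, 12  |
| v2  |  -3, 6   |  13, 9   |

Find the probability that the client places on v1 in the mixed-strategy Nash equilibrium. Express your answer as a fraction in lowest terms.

The client's mix p on v1 must make the server indifferent between v1 and v2.
The server's payoff from v1: 17p + 6(1−p). From v2: 12p + 9(1−p).
Set equal: 5p = 3(1−p) → p = 3/8.

3/8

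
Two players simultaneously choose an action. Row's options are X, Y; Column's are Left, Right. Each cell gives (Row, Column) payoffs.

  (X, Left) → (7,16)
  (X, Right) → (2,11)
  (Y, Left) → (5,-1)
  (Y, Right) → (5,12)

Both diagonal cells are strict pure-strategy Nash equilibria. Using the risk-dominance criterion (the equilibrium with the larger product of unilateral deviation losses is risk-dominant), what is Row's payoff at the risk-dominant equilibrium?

5

At (X, Left): Row loses 7 − 5 = 2 by deviating; Column loses 16 − 11 = 5. Product = 2·5 = 10.
At (Y, Right): Row loses 5 − 2 = 3 by deviating; Column loses 12 − (-1) = 13. Product = 3·13 = 39.
39 > 10, so (Y, Right) is risk-dominant. Row's payoff there is 5.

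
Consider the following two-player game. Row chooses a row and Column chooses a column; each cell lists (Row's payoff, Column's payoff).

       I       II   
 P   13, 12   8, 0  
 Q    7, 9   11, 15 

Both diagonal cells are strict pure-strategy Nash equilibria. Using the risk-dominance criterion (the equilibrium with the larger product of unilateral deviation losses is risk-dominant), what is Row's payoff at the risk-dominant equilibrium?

13

At (P, I): Row loses 13 − 7 = 6 by deviating; Column loses 12 − 0 = 12. Product = 6·12 = 72.
At (Q, II): Row loses 11 − 8 = 3 by deviating; Column loses 15 − 9 = 6. Product = 3·6 = 18.
72 > 18, so (P, I) is risk-dominant. Row's payoff there is 13.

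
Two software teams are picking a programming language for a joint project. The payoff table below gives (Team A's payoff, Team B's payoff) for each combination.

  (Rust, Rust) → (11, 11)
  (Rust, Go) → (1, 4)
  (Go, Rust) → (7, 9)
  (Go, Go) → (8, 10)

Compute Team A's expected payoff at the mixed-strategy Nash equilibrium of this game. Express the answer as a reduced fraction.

Team B mixes with probability q on Rust, chosen so Team A is indifferent: 11q + 1(1−q) = 7q + 8(1−q) gives q = 7/11.
Team A's expected payoff (from either row, since indifferent) is 11·7/11 + 1·4/11 = 81/11.

81/11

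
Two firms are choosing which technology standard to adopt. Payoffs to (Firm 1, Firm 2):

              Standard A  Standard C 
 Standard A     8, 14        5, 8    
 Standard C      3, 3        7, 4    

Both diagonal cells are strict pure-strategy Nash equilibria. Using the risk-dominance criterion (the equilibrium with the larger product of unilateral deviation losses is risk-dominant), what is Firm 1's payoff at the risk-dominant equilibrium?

At both Standard A: Firm 1 loses 8 − 3 = 5 by deviating; Firm 2 loses 14 − 8 = 6. Product = 5·6 = 30.
At both Standard C: Firm 1 loses 7 − 5 = 2 by deviating; Firm 2 loses 4 − 3 = 1. Product = 2·1 = 2.
30 > 2, so both Standard A is risk-dominant. Firm 1's payoff there is 8.

8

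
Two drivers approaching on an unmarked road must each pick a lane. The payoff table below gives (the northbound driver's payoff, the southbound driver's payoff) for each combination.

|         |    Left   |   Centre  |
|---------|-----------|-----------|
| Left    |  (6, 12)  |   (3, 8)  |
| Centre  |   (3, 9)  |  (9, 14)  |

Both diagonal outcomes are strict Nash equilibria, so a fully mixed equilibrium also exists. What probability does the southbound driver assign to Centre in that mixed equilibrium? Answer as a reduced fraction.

The southbound driver's mix q on Left must make the northbound driver indifferent between Left and Centre.
The northbound driver's payoff from Left: 6q + 3(1−q). From Centre: 3q + 9(1−q).
Set equal: 3q = 6(1−q) → q = 6/9 = 2/3.
Probability on Centre is 1 − 2/3 = 1/3.

1/3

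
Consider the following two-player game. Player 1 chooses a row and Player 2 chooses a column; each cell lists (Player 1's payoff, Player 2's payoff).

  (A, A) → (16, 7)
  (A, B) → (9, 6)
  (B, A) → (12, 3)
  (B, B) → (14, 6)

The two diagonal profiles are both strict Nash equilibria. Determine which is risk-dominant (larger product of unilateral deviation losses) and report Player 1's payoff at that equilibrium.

At both A: Player 1 loses 16 − 12 = 4 by deviating; Player 2 loses 7 − 6 = 1. Product = 4·1 = 4.
At both B: Player 1 loses 14 − 9 = 5 by deviating; Player 2 loses 6 − 3 = 3. Product = 5·3 = 15.
15 > 4, so both B is risk-dominant. Player 1's payoff there is 14.

14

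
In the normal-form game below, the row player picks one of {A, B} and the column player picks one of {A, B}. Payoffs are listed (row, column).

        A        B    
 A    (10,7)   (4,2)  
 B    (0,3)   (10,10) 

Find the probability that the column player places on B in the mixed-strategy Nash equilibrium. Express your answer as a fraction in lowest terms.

5/8

The column player's mix q on A must make the row player indifferent between A and B.
The row player's payoff from A: 10q + 4(1−q). From B: 0q + 10(1−q).
Set equal: 10q = 6(1−q) → q = 6/16 = 3/8.
Probability on B is 1 − 3/8 = 5/8.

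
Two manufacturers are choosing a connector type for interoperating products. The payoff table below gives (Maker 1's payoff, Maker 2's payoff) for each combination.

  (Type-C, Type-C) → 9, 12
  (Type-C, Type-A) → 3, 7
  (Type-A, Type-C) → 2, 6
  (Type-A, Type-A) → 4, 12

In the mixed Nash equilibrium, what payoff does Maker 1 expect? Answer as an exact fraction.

15/4

Maker 2 mixes with probability q on Type-C, chosen so Maker 1 is indifferent: 9q + 3(1−q) = 2q + 4(1−q) gives q = 1/8.
Maker 1's expected payoff (from either row, since indifferent) is 9·1/8 + 3·7/8 = 15/4.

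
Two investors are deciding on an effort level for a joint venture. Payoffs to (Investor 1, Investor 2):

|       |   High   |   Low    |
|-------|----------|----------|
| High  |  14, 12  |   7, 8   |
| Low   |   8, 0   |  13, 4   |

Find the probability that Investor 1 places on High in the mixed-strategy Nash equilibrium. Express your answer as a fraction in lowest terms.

Investor 1's mix p on High must make Investor 2 indifferent between High and Low.
Investor 2's payoff from High: 12p + 0(1−p). From Low: 8p + 4(1−p).
Set equal: 4p = 4(1−p) → p = 4/8 = 1/2.

1/2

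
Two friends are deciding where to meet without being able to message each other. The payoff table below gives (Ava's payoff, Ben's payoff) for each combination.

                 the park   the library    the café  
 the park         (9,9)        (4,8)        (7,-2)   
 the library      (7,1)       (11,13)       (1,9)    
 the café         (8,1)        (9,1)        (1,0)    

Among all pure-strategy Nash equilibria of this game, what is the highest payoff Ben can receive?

Both the park is a pure NE (Ava: 9 ≥ 8; Ben: 9 ≥ 8). Ben gets 9.
Both the library is a pure NE (Ava: 11 ≥ 9; Ben: 13 ≥ 9). Ben gets 13.
Every other cell has a profitable deviation for at least one player. Highest of {9, 13} is 13.

13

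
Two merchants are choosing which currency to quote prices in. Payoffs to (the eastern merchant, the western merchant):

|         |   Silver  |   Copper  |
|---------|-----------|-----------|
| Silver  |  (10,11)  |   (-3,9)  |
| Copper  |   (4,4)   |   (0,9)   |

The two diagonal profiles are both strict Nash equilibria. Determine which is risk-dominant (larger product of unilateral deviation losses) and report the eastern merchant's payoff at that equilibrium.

At both Silver: the eastern merchant loses 10 − 4 = 6 by deviating; the western merchant loses 11 − 9 = 2. Product = 6·2 = 12.
At both Copper: the eastern merchant loses 0 − (-3) = 3 by deviating; the western merchant loses 9 − 4 = 5. Product = 3·5 = 15.
15 > 12, so both Copper is risk-dominant. The eastern merchant's payoff there is 0.

0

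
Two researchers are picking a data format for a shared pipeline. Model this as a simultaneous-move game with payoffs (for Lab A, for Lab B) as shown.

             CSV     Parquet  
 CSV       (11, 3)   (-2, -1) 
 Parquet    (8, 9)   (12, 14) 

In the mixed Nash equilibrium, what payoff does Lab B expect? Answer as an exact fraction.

17/3

Lab A mixes with probability p on CSV, chosen so Lab B is indifferent: 3p + 9(1−p) = (-1)p + 14(1−p) gives p = 5/9.
Lab B's expected payoff is 3·5/9 + 9·4/9 = 17/3.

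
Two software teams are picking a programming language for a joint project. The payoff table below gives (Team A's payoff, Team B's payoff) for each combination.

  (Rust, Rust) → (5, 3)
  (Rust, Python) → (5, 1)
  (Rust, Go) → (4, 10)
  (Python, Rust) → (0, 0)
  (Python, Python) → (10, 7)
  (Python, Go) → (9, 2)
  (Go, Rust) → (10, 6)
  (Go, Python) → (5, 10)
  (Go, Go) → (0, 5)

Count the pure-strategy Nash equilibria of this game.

Both Python: Team A gets 10 (best alternative 5); Team B gets 7 (best alternative 2). Neither deviates — NE.
Both Rust is not a NE: Team A would switch to Go (10 > 5).
No other cell survives both best-response checks, so there is 1 pure NE.

1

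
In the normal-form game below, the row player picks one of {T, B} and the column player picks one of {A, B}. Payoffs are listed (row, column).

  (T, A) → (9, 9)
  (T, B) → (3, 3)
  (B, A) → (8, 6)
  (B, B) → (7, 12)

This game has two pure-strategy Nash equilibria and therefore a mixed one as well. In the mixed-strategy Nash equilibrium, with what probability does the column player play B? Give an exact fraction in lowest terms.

The column player's mix q on A must make the row player indifferent between T and B.
The row player's payoff from T: 9q + 3(1−q). From B: 8q + 7(1−q).
Set equal: 1q = 4(1−q) → q = 4/5.
Probability on B is 1 − 4/5 = 1/5.

1/5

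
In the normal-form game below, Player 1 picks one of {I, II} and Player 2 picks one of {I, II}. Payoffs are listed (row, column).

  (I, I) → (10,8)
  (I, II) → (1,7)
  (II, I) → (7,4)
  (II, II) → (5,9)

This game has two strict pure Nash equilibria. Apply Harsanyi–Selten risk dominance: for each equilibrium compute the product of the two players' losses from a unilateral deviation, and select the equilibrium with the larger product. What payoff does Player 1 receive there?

At both I: Player 1 loses 10 − 7 = 3 by deviating; Player 2 loses 8 − 7 = 1. Product = 3·1 = 3.
At both II: Player 1 loses 5 − 1 = 4 by deviating; Player 2 loses 9 − 4 = 5. Product = 4·5 = 20.
20 > 3, so both II is risk-dominant. Player 1's payoff there is 5.

5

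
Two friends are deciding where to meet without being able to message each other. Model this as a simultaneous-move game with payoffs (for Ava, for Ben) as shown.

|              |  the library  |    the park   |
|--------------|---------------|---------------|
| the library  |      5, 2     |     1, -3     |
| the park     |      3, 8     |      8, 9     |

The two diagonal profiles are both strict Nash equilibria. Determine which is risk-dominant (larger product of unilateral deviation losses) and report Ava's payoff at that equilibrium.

At both the library: Ava loses 5 − 3 = 2 by deviating; Ben loses 2 − (-3) = 5. Product = 2·5 = 10.
At both the park: Ava loses 8 − 1 = 7 by deviating; Ben loses 9 − 8 = 1. Product = 7·1 = 7.
10 > 7, so both the library is risk-dominant. Ava's payoff there is 5.

5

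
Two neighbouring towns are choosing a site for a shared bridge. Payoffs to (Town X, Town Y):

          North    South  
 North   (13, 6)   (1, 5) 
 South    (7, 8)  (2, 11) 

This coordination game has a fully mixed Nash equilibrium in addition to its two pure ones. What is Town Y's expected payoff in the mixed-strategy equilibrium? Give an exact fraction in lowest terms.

Town X mixes with probability p on North, chosen so Town Y is indifferent: 6p + 8(1−p) = 5p + 11(1−p) gives p = 3/4.
Town Y's expected payoff is 6·3/4 + 8·1/4 = 13/2.

13/2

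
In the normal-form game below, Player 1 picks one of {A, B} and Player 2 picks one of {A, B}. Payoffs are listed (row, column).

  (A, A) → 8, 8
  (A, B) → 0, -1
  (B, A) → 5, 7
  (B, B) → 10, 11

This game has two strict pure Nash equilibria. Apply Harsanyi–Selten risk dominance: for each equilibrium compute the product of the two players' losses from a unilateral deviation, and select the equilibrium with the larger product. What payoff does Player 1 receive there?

At both A: Player 1 loses 8 − 5 = 3 by deviating; Player 2 loses 8 − (-1) = 9. Product = 3·9 = 27.
At both B: Player 1 loses 10 − 0 = 10 by deviating; Player 2 loses 11 − 7 = 4. Product = 10·4 = 40.
40 > 27, so both B is risk-dominant. Player 1's payoff there is 10.

10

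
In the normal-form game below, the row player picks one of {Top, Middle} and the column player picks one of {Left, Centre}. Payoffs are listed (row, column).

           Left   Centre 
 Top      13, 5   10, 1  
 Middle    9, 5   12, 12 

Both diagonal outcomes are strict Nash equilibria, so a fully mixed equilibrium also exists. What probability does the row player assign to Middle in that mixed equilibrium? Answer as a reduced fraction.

4/11

The row player's mix p on Top must make the column player indifferent between Left and Centre.
The column player's payoff from Left: 5p + 5(1−p). From Centre: 1p + 12(1−p).
Set equal: 4p = 7(1−p) → p = 7/11.
Probability on Middle is 1 − 7/11 = 4/11.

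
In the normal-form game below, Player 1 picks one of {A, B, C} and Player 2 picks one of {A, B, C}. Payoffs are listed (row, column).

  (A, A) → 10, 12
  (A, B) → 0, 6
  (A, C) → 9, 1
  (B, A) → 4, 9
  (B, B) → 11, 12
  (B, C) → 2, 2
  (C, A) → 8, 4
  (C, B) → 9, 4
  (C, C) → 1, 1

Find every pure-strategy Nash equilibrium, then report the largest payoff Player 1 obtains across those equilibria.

11

Both A is a pure NE (Player 1: 10 ≥ 8; Player 2: 12 ≥ 6). Player 1 gets 10.
Both B is a pure NE (Player 1: 11 ≥ 9; Player 2: 12 ≥ 9). Player 1 gets 11.
Every other cell has a profitable deviation for at least one player. Highest of {10, 11} is 11.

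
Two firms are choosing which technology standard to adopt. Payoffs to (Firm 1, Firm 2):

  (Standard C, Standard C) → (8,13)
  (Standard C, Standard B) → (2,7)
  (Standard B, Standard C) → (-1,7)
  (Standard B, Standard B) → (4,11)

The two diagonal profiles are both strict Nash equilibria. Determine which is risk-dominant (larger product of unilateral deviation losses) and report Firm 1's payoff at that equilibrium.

8

At both Standard C: Firm 1 loses 8 − (-1) = 9 by deviating; Firm 2 loses 13 − 7 = 6. Product = 9·6 = 54.
At both Standard B: Firm 1 loses 4 − 2 = 2 by deviating; Firm 2 loses 11 − 7 = 4. Product = 2·4 = 8.
54 > 8, so both Standard C is risk-dominant. Firm 1's payoff there is 8.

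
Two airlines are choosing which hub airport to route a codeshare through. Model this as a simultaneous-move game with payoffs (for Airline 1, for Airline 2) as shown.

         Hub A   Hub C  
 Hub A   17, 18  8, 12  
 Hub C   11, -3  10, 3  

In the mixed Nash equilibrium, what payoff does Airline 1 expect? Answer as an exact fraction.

41/4

Airline 2 mixes with probability q on Hub A, chosen so Airline 1 is indifferent: 17q + 8(1−q) = 11q + 10(1−q) gives q = 1/4.
Airline 1's expected payoff (from either row, since indifferent) is 17·1/4 + 8·3/4 = 41/4.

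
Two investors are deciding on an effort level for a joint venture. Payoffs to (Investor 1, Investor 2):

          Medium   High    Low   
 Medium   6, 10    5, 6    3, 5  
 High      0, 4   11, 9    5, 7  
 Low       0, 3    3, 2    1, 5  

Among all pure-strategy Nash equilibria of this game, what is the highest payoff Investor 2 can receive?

10

Both Medium is a pure NE (Investor 1: 6 ≥ 0; Investor 2: 10 ≥ 6). Investor 2 gets 10.
Both High is a pure NE (Investor 1: 11 ≥ 5; Investor 2: 9 ≥ 7). Investor 2 gets 9.
Every other cell has a profitable deviation for at least one player. Highest of {10, 9} is 10.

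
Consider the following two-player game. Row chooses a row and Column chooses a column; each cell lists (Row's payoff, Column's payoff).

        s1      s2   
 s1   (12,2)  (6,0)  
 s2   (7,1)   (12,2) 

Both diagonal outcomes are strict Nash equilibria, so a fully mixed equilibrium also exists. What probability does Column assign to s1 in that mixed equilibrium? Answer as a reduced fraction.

6/11

Column's mix q on s1 must make Row indifferent between s1 and s2.
Row's payoff from s1: 12q + 6(1−q). From s2: 7q + 12(1−q).
Set equal: 5q = 6(1−q) → q = 6/11.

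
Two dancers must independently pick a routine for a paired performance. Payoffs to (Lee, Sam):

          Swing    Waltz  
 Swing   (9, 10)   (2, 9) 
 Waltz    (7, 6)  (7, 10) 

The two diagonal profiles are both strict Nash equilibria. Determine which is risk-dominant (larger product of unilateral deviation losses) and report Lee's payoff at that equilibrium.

At both Swing: Lee loses 9 − 7 = 2 by deviating; Sam loses 10 − 9 = 1. Product = 2·1 = 2.
At both Waltz: Lee loses 7 − 2 = 5 by deviating; Sam loses 10 − 6 = 4. Product = 5·4 = 20.
20 > 2, so both Waltz is risk-dominant. Lee's payoff there is 7.

7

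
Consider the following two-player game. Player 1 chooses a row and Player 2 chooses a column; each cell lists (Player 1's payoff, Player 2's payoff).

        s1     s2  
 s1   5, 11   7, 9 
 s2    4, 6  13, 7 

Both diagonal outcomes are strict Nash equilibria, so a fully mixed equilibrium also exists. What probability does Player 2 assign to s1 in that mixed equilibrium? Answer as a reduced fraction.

Player 2's mix q on s1 must make Player 1 indifferent between s1 and s2.
Player 1's payoff from s1: 5q + 7(1−q). From s2: 4q + 13(1−q).
Set equal: 1q = 6(1−q) → q = 6/7.

6/7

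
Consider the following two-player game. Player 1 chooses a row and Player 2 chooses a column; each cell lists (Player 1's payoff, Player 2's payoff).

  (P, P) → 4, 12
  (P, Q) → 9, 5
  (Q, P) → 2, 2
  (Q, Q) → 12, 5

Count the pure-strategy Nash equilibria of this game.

2

Both P: Player 1 gets 4 (best alternative 2); Player 2 gets 12 (best alternative 5). Neither deviates — NE.
Both Q: Player 1 gets 12 (best alternative 9); Player 2 gets 5 (best alternative 2). Neither deviates — NE.
(Q, P) is not a NE: Player 1 would switch to P (4 > 2).
No other cell survives both best-response checks, so there are 2 pure NE.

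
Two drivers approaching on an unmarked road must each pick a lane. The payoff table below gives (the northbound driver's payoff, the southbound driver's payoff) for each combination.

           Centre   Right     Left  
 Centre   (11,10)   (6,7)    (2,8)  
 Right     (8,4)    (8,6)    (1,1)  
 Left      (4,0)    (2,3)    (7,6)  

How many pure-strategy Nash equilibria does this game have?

3

Both Centre: the northbound driver gets 11 (best alternative 8); the southbound driver gets 10 (best alternative 8). Neither deviates — NE.
Both Right: the northbound driver gets 8 (best alternative 6); the southbound driver gets 6 (best alternative 4). Neither deviates — NE.
Both Left: the northbound driver gets 7 (best alternative 2); the southbound driver gets 6 (best alternative 3). Neither deviates — NE.
(Right, Left) is not a NE: the northbound driver would switch to Left (7 > 1).
No other cell survives both best-response checks, so there are 3 pure NE.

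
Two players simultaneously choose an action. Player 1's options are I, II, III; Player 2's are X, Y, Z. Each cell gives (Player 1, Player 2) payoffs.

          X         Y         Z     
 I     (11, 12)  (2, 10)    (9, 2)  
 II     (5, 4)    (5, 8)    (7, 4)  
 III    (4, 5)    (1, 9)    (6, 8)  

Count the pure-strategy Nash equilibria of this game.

(I, X): Player 1 gets 11 (best alternative 5); Player 2 gets 12 (best alternative 10). Neither deviates — NE.
(II, Y): Player 1 gets 5 (best alternative 2); Player 2 gets 8 (best alternative 4). Neither deviates — NE.
(III, Z) is not a NE: Player 1 would switch to I (9 > 6).
No other cell survives both best-response checks, so there are 2 pure NE.

2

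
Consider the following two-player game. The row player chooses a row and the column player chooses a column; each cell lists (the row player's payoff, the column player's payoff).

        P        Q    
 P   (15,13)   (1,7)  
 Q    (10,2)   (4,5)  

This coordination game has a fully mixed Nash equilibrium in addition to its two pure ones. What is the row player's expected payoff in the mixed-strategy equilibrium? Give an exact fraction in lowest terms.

25/4

The column player mixes with probability q on P, chosen so the row player is indifferent: 15q + 1(1−q) = 10q + 4(1−q) gives q = 3/8.
The row player's expected payoff (from either row, since indifferent) is 15·3/8 + 1·5/8 = 25/4.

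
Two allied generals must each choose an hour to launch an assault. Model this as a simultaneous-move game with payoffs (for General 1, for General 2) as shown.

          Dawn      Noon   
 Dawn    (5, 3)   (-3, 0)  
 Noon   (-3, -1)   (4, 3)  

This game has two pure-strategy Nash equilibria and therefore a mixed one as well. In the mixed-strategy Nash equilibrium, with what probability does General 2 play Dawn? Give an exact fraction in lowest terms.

General 2's mix q on Dawn must make General 1 indifferent between Dawn and Noon.
General 1's payoff from Dawn: 5q + (-3)(1−q). From Noon: (-3)q + 4(1−q).
Set equal: 8q = 7(1−q) → q = 7/15.

7/15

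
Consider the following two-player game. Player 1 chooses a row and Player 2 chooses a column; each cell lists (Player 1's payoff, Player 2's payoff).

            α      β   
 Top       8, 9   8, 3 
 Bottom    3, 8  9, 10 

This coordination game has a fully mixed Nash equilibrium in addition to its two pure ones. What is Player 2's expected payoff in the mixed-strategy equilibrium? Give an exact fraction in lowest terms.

Player 1 mixes with probability p on Top, chosen so Player 2 is indifferent: 9p + 8(1−p) = 3p + 10(1−p) gives p = 1/4.
Player 2's expected payoff is 9·1/4 + 8·3/4 = 33/4.

33/4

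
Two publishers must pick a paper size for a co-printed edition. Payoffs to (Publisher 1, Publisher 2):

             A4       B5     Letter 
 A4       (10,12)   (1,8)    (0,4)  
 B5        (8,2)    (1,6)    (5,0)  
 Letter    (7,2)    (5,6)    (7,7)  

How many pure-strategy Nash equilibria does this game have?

2

Both A4: Publisher 1 gets 10 (best alternative 8); Publisher 2 gets 12 (best alternative 8). Neither deviates — NE.
Both Letter: Publisher 1 gets 7 (best alternative 5); Publisher 2 gets 7 (best alternative 6). Neither deviates — NE.
Both B5 is not a NE: Publisher 1 would switch to Letter (5 > 1).
No other cell survives both best-response checks, so there are 2 pure NE.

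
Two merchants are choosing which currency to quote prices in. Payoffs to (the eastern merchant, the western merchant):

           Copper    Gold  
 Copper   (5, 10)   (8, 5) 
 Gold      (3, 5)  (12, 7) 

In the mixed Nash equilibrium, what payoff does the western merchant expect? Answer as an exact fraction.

45/7

The eastern merchant mixes with probability p on Copper, chosen so the western merchant is indifferent: 10p + 5(1−p) = 5p + 7(1−p) gives p = 2/7.
The western merchant's expected payoff is 10·2/7 + 5·5/7 = 45/7.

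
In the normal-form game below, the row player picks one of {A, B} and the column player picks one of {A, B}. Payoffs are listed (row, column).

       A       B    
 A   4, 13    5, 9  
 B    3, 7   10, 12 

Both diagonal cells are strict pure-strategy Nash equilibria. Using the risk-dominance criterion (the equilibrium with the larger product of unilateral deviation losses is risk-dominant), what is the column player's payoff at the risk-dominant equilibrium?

At both A: the row player loses 4 − 3 = 1 by deviating; the column player loses 13 − 9 = 4. Product = 1·4 = 4.
At both B: the row player loses 10 − 5 = 5 by deviating; the column player loses 12 − 7 = 5. Product = 5·5 = 25.
25 > 4, so both B is risk-dominant. The column player's payoff there is 12.

12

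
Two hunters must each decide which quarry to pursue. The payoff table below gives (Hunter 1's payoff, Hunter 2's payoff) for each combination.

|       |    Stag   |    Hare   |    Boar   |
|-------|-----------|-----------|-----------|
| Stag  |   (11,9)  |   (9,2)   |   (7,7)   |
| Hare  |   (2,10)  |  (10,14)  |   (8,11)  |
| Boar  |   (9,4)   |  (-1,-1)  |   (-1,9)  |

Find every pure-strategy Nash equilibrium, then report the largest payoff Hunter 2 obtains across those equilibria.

14

Both Stag is a pure NE (Hunter 1: 11 ≥ 9; Hunter 2: 9 ≥ 7). Hunter 2 gets 9.
Both Hare is a pure NE (Hunter 1: 10 ≥ 9; Hunter 2: 14 ≥ 11). Hunter 2 gets 14.
Every other cell has a profitable deviation for at least one player. Highest of {9, 14} is 14.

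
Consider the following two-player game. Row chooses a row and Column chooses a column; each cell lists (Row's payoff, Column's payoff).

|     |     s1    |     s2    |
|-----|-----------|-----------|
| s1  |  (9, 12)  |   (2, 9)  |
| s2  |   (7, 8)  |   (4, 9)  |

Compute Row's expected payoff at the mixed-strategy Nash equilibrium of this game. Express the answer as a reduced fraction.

11/2

Column mixes with probability q on s1, chosen so Row is indifferent: 9q + 2(1−q) = 7q + 4(1−q) gives q = 1/2.
Row's expected payoff (from either row, since indifferent) is 9·1/2 + 2·1/2 = 11/2.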